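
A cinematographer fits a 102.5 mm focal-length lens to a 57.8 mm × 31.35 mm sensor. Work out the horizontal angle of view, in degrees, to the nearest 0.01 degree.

Angle of view α = 2·arctan(w/2f) with w = 57.8 mm and f = 102.5 mm.
w/2f = 0.28195; arctan(0.28195) ≈ 15.7459°, so α ≈ 31.4917°.

31.49°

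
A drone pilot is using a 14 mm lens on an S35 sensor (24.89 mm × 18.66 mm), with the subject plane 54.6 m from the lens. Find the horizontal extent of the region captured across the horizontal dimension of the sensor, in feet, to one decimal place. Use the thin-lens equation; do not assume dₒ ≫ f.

318.4 ft

dₒ: 54.6 m = 54600 mm.
Similar triangles through the lens centre give W/dₒ = w/dᵢ; with 1/f = 1/dₒ + 1/dᵢ this gives W = w·(dₒ − f)/f.
W = 24.89 mm × (54600 − 14) / 14 = 24.89 × 3899.0000 ≈ 97046.110 mm = 97046.110/304.8 ft = 318.393 ft.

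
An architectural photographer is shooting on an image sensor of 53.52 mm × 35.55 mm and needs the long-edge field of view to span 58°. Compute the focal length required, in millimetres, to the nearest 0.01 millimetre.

From α = 2·arctan(w/2f) we get f = w / (2·tan(α/2)).
With w = 53.52 mm and α/2 = 29°, tan(α/2) ≈ 0.55431, so f ≈ 53.52 / 1.10862 ≈ 48.2763 mm.

48.28 mm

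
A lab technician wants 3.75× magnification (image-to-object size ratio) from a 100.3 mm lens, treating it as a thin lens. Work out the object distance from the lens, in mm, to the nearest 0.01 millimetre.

127.05 mm

With m = dᵢ/dₒ and 1/f = 1/dₒ + 1/dᵢ, substituting dᵢ = m·dₒ gives 1/f = (1 + 1/m)/dₒ, hence dₒ = f·(1 + 1/m).
dₒ = 100.3 × (1 + 1/3.75) = 100.3 × 1.26667 ≈ 127.047 mm.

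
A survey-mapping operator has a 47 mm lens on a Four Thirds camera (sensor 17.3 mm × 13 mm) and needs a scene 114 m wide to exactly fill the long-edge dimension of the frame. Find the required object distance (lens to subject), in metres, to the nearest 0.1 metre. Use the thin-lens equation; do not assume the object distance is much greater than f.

W: 114 m = 114000 mm.
Magnification m = w/W = dᵢ/dₒ; combined with 1/f = 1/dₒ + 1/dᵢ this gives dₒ = f·(1 + W/w).
dₒ = 47 mm × (1 + 114000/17.3) = 47 × 6590.5954 ≈ 309757.983 mm = 309.758 m.

309.8 m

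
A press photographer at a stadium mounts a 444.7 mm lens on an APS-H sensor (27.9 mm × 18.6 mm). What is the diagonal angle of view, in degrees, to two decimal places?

4.32°

Sensor diagonal = √(27.9² + 18.6²) = √1124.3700 ≈ 33.5316 mm.
Angle of view α = 2·arctan(d/2f) with d = 33.5316 mm and f = 444.7 mm.
d/2f = 0.03770; arctan(0.03770) ≈ 2.1591°, so α ≈ 4.3182°.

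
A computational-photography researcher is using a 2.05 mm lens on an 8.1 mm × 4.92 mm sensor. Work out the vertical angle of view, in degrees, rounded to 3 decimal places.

100.389°

Angle of view α = 2·arctan(h/2f) with h = 4.92 mm and f = 2.05 mm.
h/2f = 1.20000; arctan(1.20000) ≈ 50.1944°, so α ≈ 100.3889°.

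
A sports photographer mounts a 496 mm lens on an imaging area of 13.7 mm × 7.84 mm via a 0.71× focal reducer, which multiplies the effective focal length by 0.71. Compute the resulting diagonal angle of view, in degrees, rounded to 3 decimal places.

2.568°

Effective focal length f = 496 × 0.71 = 352.16 mm.
Sensor diagonal = √(13.7² + 7.84²) = √249.1556 ≈ 15.7847 mm.
α = 2·arctan(15.785 / (2 × 352.16)) = 2·arctan(0.02241) ≈ 2.5677°.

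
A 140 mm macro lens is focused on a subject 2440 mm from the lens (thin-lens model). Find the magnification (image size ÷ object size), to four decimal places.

0.0609×

Thin lens: 1/f = 1/dₒ + 1/dᵢ → 1/dᵢ = 1/140 − 1/2440 = 0.0067330 mm⁻¹, so dᵢ ≈ 148.5217 mm.
Magnification m = dᵢ/dₒ = 148.5217/2440 ≈ 0.06087.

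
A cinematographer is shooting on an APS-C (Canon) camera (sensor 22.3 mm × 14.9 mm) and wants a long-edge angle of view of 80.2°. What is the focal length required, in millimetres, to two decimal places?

13.24 mm

From α = 2·arctan(w/2f) we get f = w / (2·tan(α/2)).
With w = 22.3 mm and α/2 = 40.1°, tan(α/2) ≈ 0.84208, so f ≈ 22.3 / 1.68416 ≈ 13.2411 mm.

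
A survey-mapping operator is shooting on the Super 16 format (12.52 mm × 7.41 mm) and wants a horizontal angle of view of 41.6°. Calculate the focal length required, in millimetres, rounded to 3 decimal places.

16.480 mm

From α = 2·arctan(w/2f) we get f = w / (2·tan(α/2)).
With w = 12.52 mm and α/2 = 20.8°, tan(α/2) ≈ 0.37986, so f ≈ 12.52 / 0.75973 ≈ 16.4796 mm.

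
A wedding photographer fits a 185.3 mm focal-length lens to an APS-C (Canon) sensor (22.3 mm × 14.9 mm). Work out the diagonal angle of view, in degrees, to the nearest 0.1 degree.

Sensor diagonal = √(22.3² + 14.9²) = √719.3000 ≈ 26.8198 mm.
Angle of view α = 2·arctan(d/2f) with d = 26.8198 mm and f = 185.3 mm.
d/2f = 0.07237; arctan(0.07237) ≈ 4.1392°, so α ≈ 8.2784°.

8.3°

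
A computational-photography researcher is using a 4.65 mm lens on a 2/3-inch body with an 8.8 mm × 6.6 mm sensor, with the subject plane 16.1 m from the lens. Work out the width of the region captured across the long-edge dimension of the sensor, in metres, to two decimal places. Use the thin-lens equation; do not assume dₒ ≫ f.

30.46 m

dₒ: 16.1 m = 16100 mm.
Similar triangles through the lens centre give W/dₒ = w/dᵢ; with 1/f = 1/dₒ + 1/dᵢ this gives W = w·(dₒ − f)/f.
W = 8.8 mm × (16100 − 4.65) / 4.65 = 8.8 × 3461.3656 ≈ 30460.017 mm = 30.46 m.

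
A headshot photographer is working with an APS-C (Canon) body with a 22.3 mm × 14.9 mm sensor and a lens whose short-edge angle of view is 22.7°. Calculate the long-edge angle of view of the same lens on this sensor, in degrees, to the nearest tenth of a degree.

33.4°

From the short-edge AOV: f = 14.9 / (2·tan(11.35°)) = 14.9 / 0.40145 ≈ 37.1150 mm.
Long-edge AOV = 2·arctan(22.3 / (2 × 37.1150)) = 2·arctan(0.30042) ≈ 33.4424°.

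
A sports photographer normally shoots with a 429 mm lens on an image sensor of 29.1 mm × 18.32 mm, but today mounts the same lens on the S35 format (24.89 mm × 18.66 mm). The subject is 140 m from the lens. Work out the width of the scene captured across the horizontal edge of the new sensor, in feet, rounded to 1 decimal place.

The focal length stays 429 mm; the relevant sensor dimension is now w = 24.89 mm. Object distance dₒ = 140 m = 140000 mm.
Thin-lens field width W = w·(dₒ − f)/f = 24.89 × (140000 − 429)/429 ≈ 8097.721 mm = 8097.721/304.8 ft = 26.5673 ft.

26.6 ft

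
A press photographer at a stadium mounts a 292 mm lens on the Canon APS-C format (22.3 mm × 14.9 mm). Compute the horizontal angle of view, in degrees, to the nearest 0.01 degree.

4.37°

Angle of view α = 2·arctan(w/2f) with w = 22.3 mm and f = 292 mm.
w/2f = 0.03818; arctan(0.03818) ≈ 2.1868°, so α ≈ 4.3735°.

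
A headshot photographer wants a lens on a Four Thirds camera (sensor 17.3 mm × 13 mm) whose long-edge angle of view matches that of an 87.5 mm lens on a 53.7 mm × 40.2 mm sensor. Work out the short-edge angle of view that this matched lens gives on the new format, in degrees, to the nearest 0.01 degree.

25.97°

Equal long-edge AOV ⇒ f₂ = f₁ · 17.3/53.7 = 87.5 × 0.32216 ≈ 28.1890 mm.
Short-edge AOV on the new format = 2·arctan(13 / (2 × 28.1890)) = 2·arctan(0.23059) ≈ 25.9693°.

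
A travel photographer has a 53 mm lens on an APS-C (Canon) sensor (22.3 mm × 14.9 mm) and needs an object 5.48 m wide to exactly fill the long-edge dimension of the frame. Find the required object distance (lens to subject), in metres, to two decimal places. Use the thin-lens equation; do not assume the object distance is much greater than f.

W: 5.48 m = 5480 mm.
Magnification m = w/W = dᵢ/dₒ; combined with 1/f = 1/dₒ + 1/dᵢ this gives dₒ = f·(1 + W/w).
dₒ = 53 mm × (1 + 5480/22.3) = 53 × 246.7399 ≈ 13077.215 mm = 13.0772 m.

13.08 m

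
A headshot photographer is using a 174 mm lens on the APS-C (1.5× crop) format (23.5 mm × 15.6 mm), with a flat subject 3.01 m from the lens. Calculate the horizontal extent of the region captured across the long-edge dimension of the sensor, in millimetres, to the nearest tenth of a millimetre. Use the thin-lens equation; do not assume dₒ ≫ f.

383.0 mm

dₒ: 3.01 m = 3010 mm.
Similar triangles through the lens centre give W/dₒ = w/dᵢ; with 1/f = 1/dₒ + 1/dᵢ this gives W = w·(dₒ − f)/f.
W = 23.5 mm × (3010 − 174) / 174 = 23.5 × 16.2989 ≈ 383.023 mm.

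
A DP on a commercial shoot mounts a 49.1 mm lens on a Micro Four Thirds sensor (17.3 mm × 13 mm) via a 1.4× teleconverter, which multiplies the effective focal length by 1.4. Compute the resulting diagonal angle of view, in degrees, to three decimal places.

Effective focal length f = 49.1 × 1.4 = 68.74 mm.
Sensor diagonal = √(17.3² + 13²) = √468.2900 ≈ 21.6400 mm.
α = 2·arctan(21.640 / (2 × 68.74)) = 2·arctan(0.15740) ≈ 17.8905°.

17.890°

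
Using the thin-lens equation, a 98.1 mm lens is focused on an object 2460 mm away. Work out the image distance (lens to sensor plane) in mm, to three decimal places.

102.175 mm

1/dᵢ = 1/f − 1/dₒ = 1/98.1 − 1/2460 = 0.0097872 mm⁻¹.
dᵢ = 1/0.0097872 ≈ 102.1745 mm.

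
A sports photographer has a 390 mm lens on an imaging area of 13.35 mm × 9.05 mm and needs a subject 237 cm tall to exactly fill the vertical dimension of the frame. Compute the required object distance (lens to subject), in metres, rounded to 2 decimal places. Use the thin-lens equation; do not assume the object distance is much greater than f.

W: 237 cm = 2370 mm.
Magnification m = h/W = dᵢ/dₒ; combined with 1/f = 1/dₒ + 1/dᵢ this gives dₒ = f·(1 + W/h).
dₒ = 390 mm × (1 + 2370/9.05) = 390 × 262.8785 ≈ 102522.597 mm = 102.523 m.

102.52 m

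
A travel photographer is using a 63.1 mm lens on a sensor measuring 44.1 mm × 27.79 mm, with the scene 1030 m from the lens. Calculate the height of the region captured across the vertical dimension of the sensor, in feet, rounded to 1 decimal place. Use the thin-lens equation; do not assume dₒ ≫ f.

dₒ: 1030 m = 1.03e+06 mm.
Similar triangles through the lens centre give W/dₒ = h/dᵢ; with 1/f = 1/dₒ + 1/dᵢ this gives W = h·(dₒ − f)/f.
W = 27.79 mm × (1.03e+06 − 63.1) / 63.1 = 27.79 × 16322.2964 ≈ 453596.616 mm = 453596.616/304.8 ft = 1488.18 ft.

1488.2 ft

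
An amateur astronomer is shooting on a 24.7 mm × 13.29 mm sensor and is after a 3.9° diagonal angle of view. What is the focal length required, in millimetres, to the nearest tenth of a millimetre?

411.9 mm

Sensor diagonal = √(24.7² + 13.29²) = √786.7141 ≈ 28.0484 mm.
From α = 2·arctan(d/2f) we get f = d / (2·tan(α/2)).
With d = 28.0484 mm and α/2 = 1.95°, tan(α/2) ≈ 0.03405, so f ≈ 28.0484 / 0.06809 ≈ 411.9066 mm.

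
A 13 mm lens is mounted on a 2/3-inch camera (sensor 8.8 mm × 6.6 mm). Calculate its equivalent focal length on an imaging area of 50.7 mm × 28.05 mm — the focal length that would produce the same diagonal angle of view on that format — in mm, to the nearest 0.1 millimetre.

68.5 mm

Sensor diagonal = √(8.8² + 6.6²) = √121.0000 ≈ 11.0000 mm.
Sensor diagonal = √(50.7² + 28.05²) = √3357.2925 ≈ 57.9421 mm.
Equal angle of view means equal diagonal/f ratio, so f₂ = f₁ · (diagonal₂/diagonal₁) = 13 × 57.9421/11.0000.
f₂ = 13 × 5.26747 ≈ 68.477 mm.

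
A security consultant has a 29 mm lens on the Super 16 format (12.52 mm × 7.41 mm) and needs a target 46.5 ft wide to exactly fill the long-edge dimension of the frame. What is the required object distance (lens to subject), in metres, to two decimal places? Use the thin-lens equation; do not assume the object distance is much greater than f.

W: 46.5 ft × 304.8 mm/ft = 14173.20 mm.
Magnification m = w/W = dᵢ/dₒ; combined with 1/f = 1/dₒ + 1/dᵢ this gives dₒ = f·(1 + W/w).
dₒ = 29 mm × (1 + 14173.2/12.52) = 29 × 1133.0447 ≈ 32858.296 mm = 32.8583 m.

32.86 m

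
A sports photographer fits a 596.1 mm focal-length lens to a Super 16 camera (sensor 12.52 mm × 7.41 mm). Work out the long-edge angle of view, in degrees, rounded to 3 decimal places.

1.203°

Angle of view α = 2·arctan(w/2f) with w = 12.52 mm and f = 596.1 mm.
w/2f = 0.01050; arctan(0.01050) ≈ 0.6017°, so α ≈ 1.2033°.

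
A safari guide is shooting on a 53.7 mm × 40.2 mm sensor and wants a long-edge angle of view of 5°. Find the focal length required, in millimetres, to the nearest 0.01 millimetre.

From α = 2·arctan(w/2f) we get f = w / (2·tan(α/2)).
With w = 53.7 mm and α/2 = 2.5°, tan(α/2) ≈ 0.04366, so f ≈ 53.7 / 0.08732 ≈ 614.9661 mm.

614.97 mm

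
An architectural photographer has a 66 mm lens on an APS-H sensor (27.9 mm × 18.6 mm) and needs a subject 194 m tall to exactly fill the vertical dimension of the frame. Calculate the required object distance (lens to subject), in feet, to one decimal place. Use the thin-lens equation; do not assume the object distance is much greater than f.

2258.7 ft

W: 194 m = 194000 mm.
Magnification m = h/W = dᵢ/dₒ; combined with 1/f = 1/dₒ + 1/dᵢ this gives dₒ = f·(1 + W/h).
dₒ = 66 mm × (1 + 194000/18.6) = 66 × 10431.1075 ≈ 688453.097 mm = 688453.097/304.8 ft = 2258.7 ft.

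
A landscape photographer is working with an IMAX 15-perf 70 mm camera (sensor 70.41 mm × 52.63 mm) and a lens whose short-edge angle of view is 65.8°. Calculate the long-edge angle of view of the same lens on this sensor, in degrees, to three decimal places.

From the short-edge AOV: f = 52.63 / (2·tan(32.9°)) = 52.63 / 1.29386 ≈ 40.6768 mm.
Long-edge AOV = 2·arctan(70.41 / (2 × 40.6768)) = 2·arctan(0.86548) ≈ 81.7511°.

81.751°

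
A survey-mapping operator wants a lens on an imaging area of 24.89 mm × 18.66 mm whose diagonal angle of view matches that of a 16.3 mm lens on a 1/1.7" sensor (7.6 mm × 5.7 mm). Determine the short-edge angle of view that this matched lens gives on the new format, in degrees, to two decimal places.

19.83°

Sensor diagonal = √(7.6² + 5.7²) = √90.2500 ≈ 9.5000 mm.
Sensor diagonal = √(24.89² + 18.66²) = √967.7077 ≈ 31.1080 mm.
Equal diagonal AOV ⇒ f₂ = f₁ · 31.1080/9.5000 = 16.3 × 3.27453 ≈ 53.3748 mm.
Short-edge AOV on the new format = 2·arctan(18.66 / (2 × 53.3748)) = 2·arctan(0.17480) ≈ 19.8304°.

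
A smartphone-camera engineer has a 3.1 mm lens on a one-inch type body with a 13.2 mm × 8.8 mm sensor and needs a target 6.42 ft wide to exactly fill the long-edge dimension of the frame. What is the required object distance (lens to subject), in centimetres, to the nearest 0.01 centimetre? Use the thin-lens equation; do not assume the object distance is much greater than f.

W: 6.42 ft × 304.8 mm/ft = 1956.82 mm.
Magnification m = w/W = dᵢ/dₒ; combined with 1/f = 1/dₒ + 1/dᵢ this gives dₒ = f·(1 + W/w).
dₒ = 3.1 mm × (1 + 1956.82/13.2) = 3.1 × 149.2436 ≈ 462.655 mm = 46.2655 cm.

46.27 cm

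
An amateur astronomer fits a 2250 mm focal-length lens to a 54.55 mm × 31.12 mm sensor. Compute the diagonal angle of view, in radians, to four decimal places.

0.0279 rad

Sensor diagonal = √(54.55² + 31.12²) = √3944.1569 ≈ 62.8025 mm.
Angle of view α = 2·arctan(d/2f) with d = 62.8025 mm and f = 2250 mm.
d/2f = 0.01396; arctan(0.01396) ≈ 0.0140 rad, so α ≈ 0.0279 rad.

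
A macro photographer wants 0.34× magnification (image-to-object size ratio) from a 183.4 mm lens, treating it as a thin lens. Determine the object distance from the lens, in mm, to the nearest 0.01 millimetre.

With m = dᵢ/dₒ and 1/f = 1/dₒ + 1/dᵢ, substituting dᵢ = m·dₒ gives 1/f = (1 + 1/m)/dₒ, hence dₒ = f·(1 + 1/m).
dₒ = 183.4 × (1 + 1/0.34) = 183.4 × 3.94118 ≈ 722.812 mm.

722.81 mm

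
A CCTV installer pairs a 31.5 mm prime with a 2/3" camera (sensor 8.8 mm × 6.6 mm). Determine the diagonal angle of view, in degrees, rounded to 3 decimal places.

Sensor diagonal = √(8.8² + 6.6²) = √121.0000 ≈ 11.0000 mm.
Angle of view α = 2·arctan(d/2f) with d = 11.0000 mm and f = 31.5 mm.
d/2f = 0.17460; arctan(0.17460) ≈ 9.9042°, so α ≈ 19.8084°.

19.808°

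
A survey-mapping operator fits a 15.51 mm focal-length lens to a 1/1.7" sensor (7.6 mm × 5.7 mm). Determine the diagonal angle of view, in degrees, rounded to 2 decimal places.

34.05°

Sensor diagonal = √(7.6² + 5.7²) = √90.2500 ≈ 9.5000 mm.
Angle of view α = 2·arctan(d/2f) with d = 9.5000 mm and f = 15.51 mm.
d/2f = 0.30625; arctan(0.30625) ≈ 17.0274°, so α ≈ 34.0548°.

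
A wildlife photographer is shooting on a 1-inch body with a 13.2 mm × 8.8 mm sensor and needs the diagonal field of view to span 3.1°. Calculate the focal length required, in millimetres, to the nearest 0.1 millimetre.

293.1 mm

Sensor diagonal = √(13.2² + 8.8²) = √251.6800 ≈ 15.8644 mm.
From α = 2·arctan(d/2f) we get f = d / (2·tan(α/2)).
With d = 15.8644 mm and α/2 = 1.55°, tan(α/2) ≈ 0.02706, so f ≈ 15.8644 / 0.05412 ≈ 293.1429 mm.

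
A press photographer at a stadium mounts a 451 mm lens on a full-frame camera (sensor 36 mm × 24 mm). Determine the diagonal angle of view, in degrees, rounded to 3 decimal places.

Sensor diagonal = √(36² + 24²) = √1872.0000 ≈ 43.2666 mm.
Angle of view α = 2·arctan(d/2f) with d = 43.2666 mm and f = 451 mm.
d/2f = 0.04797; arctan(0.04797) ≈ 2.7462°, so α ≈ 5.4925°.

5.492°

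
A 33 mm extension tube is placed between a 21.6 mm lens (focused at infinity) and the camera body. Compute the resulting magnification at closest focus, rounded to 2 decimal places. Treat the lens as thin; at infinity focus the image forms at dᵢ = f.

The tube moves the image plane from f to f + e, so dᵢ = 21.6 + 33 = 54.6 mm. Focus is achieved when 1/f = 1/dₒ + 1/dᵢ, giving dₒ = 1/(1/f − 1/(f+e)).
Magnification m = dᵢ/dₒ = (f+e)·(1/f − 1/(f+e)) = e/f = 33/21.6 ≈ 1.5278.

1.53×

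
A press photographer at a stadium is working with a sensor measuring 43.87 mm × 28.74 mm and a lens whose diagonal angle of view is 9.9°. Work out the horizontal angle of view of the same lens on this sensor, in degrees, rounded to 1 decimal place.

8.3°

Sensor diagonal = √(43.87² + 28.74²) = √2750.5645 ≈ 52.4458 mm.
From the diagonal AOV: f = 52.4458 / (2·tan(4.95°)) = 52.4458 / 0.17322 ≈ 302.7722 mm.
Horizontal AOV = 2·arctan(43.87 / (2 × 302.7722)) = 2·arctan(0.07245) ≈ 8.2874°.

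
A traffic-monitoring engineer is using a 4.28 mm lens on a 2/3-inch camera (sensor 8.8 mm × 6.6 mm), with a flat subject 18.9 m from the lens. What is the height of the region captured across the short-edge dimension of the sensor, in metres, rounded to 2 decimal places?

29.14 m

dₒ: 18.9 m = 18900 mm.
Similar triangles through the lens centre give W/dₒ = h/dᵢ; with 1/f = 1/dₒ + 1/dᵢ this gives W = h·(dₒ − f)/f.
W = 6.6 mm × (18900 − 4.28) / 4.28 = 6.6 × 4414.8879 ≈ 29138.260 mm = 29.1383 m.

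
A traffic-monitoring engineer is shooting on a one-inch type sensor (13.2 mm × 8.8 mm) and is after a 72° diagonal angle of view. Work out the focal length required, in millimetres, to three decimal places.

10.918 mm

Sensor diagonal = √(13.2² + 8.8²) = √251.6800 ≈ 15.8644 mm.
From α = 2·arctan(d/2f) we get f = d / (2·tan(α/2)).
With d = 15.8644 mm and α/2 = 36°, tan(α/2) ≈ 0.72654, so f ≈ 15.8644 / 1.45309 ≈ 10.9178 mm.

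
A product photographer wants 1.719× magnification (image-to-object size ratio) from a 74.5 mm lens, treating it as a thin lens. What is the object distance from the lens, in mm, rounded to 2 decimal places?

117.84 mm

With m = dᵢ/dₒ and 1/f = 1/dₒ + 1/dᵢ, substituting dᵢ = m·dₒ gives 1/f = (1 + 1/m)/dₒ, hence dₒ = f·(1 + 1/m).
dₒ = 74.5 × (1 + 1/1.719) = 74.5 × 1.58173 ≈ 117.839 mm.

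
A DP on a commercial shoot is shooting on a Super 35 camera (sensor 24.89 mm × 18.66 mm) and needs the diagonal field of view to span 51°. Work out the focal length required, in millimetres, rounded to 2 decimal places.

32.61 mm

Sensor diagonal = √(24.89² + 18.66²) = √967.7077 ≈ 31.1080 mm.
From α = 2·arctan(d/2f) we get f = d / (2·tan(α/2)).
With d = 31.1080 mm and α/2 = 25.5°, tan(α/2) ≈ 0.47698, so f ≈ 31.1080 / 0.95395 ≈ 32.6096 mm.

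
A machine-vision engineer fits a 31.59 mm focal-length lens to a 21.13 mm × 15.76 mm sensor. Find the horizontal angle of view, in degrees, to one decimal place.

Angle of view α = 2·arctan(w/2f) with w = 21.13 mm and f = 31.59 mm.
w/2f = 0.33444; arctan(0.33444) ≈ 18.4921°, so α ≈ 36.9841°.

37.0°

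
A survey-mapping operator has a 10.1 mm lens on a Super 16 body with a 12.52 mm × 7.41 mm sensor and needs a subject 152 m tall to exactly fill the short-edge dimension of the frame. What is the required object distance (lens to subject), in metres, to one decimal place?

207.2 m

W: 152 m = 152000 mm.
Magnification m = h/W = dᵢ/dₒ; combined with 1/f = 1/dₒ + 1/dᵢ this gives dₒ = f·(1 + W/h).
dₒ = 10.1 mm × (1 + 152000/7.41) = 10.1 × 20513.8205 ≈ 207189.587 mm = 207.19 m.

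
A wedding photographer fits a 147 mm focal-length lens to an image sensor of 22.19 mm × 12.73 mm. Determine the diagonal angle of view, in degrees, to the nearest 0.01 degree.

9.95°

Sensor diagonal = √(22.19² + 12.73²) = √654.4490 ≈ 25.5822 mm.
Angle of view α = 2·arctan(d/2f) with d = 25.5822 mm and f = 147 mm.
d/2f = 0.08701; arctan(0.08701) ≈ 4.9730°, so α ≈ 9.9461°.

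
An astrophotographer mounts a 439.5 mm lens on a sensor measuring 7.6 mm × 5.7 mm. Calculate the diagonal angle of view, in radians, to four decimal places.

0.0216 rad

Sensor diagonal = √(7.6² + 5.7²) = √90.2500 ≈ 9.5000 mm.
Angle of view α = 2·arctan(d/2f) with d = 9.5000 mm and f = 439.5 mm.
d/2f = 0.01081; arctan(0.01081) ≈ 0.0108 rad, so α ≈ 0.0216 rad.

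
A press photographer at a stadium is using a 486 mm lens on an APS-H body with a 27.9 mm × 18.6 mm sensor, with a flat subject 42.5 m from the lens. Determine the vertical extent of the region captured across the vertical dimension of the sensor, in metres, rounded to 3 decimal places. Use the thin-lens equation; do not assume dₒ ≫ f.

dₒ: 42.5 m = 42500 mm.
Similar triangles through the lens centre give W/dₒ = h/dᵢ; with 1/f = 1/dₒ + 1/dᵢ this gives W = h·(dₒ − f)/f.
W = 18.6 mm × (42500 − 486) / 486 = 18.6 × 86.4486 ≈ 1607.943 mm = 1.60794 m.

1.608 m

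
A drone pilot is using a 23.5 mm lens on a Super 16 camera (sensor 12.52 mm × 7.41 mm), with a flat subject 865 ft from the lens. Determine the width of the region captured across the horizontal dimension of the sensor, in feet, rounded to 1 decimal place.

460.8 ft

dₒ: 865 ft × 304.8 mm/ft = 263651.99 mm.
Similar triangles through the lens centre give W/dₒ = w/dᵢ; with 1/f = 1/dₒ + 1/dᵢ this gives W = w·(dₒ − f)/f.
W = 12.52 mm × (263652 − 23.5) / 23.5 = 12.52 × 11218.2337 ≈ 140452.286 mm = 140452.286/304.8 ft = 460.801 ft.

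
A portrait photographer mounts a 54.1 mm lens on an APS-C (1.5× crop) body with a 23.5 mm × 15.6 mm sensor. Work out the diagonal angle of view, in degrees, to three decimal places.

29.222°

Sensor diagonal = √(23.5² + 15.6²) = √795.6100 ≈ 28.2066 mm.
Angle of view α = 2·arctan(d/2f) with d = 28.2066 mm and f = 54.1 mm.
d/2f = 0.26069; arctan(0.26069) ≈ 14.6112°, so α ≈ 29.2224°.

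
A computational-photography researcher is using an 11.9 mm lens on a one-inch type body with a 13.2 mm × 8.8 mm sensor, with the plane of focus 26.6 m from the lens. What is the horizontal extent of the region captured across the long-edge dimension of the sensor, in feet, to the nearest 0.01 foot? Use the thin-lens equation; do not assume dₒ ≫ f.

96.76 ft

dₒ: 26.6 m = 26600 mm.
Similar triangles through the lens centre give W/dₒ = w/dᵢ; with 1/f = 1/dₒ + 1/dᵢ this gives W = w·(dₒ − f)/f.
W = 13.2 mm × (26600 − 11.9) / 11.9 = 13.2 × 2234.2941 ≈ 29492.682 mm = 29492.682/304.8 ft = 96.7608 ft.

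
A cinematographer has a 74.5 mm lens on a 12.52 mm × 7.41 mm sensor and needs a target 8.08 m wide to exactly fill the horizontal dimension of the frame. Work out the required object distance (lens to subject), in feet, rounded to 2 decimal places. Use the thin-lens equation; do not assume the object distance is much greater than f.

157.99 ft

W: 8.08 m = 8080 mm.
Magnification m = w/W = dᵢ/dₒ; combined with 1/f = 1/dₒ + 1/dᵢ this gives dₒ = f·(1 + W/w).
dₒ = 74.5 mm × (1 + 8080/12.52) = 74.5 × 646.3674 ≈ 48154.372 mm = 48154.372/304.8 ft = 157.987 ft.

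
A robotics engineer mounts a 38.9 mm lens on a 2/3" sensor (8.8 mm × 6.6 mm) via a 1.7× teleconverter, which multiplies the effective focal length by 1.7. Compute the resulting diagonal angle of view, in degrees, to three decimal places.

Effective focal length f = 38.9 × 1.7 = 66.13 mm.
Sensor diagonal = √(8.8² + 6.6²) = √121.0000 ≈ 11.0000 mm.
α = 2·arctan(11.000 / (2 × 66.13)) = 2·arctan(0.08317) ≈ 9.5086°.

9.509°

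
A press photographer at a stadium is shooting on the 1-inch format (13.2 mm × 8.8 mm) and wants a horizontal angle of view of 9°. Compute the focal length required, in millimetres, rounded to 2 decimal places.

From α = 2·arctan(w/2f) we get f = w / (2·tan(α/2)).
With w = 13.2 mm and α/2 = 4.5°, tan(α/2) ≈ 0.07870, so f ≈ 13.2 / 0.15740 ≈ 83.8610 mm.

83.86 mm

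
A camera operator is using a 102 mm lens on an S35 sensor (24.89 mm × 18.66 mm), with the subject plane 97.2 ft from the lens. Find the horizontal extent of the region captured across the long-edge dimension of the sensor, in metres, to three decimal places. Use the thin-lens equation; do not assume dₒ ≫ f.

7.205 m

dₒ: 97.2 ft × 304.8 mm/ft = 29626.56 mm.
Similar triangles through the lens centre give W/dₒ = w/dᵢ; with 1/f = 1/dₒ + 1/dᵢ this gives W = w·(dₒ − f)/f.
W = 24.89 mm × (29626.6 − 102) / 102 = 24.89 × 289.4565 ≈ 7204.571 mm = 7.20457 m.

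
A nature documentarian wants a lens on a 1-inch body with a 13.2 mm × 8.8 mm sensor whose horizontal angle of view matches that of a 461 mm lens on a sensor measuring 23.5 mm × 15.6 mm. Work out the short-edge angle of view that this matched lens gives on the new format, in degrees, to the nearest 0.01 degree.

1.95°

Equal horizontal AOV ⇒ f₂ = f₁ · 13.2/23.5 = 461 × 0.56170 ≈ 258.9447 mm.
Short-edge AOV on the new format = 2·arctan(8.8 / (2 × 258.9447)) = 2·arctan(0.01699) ≈ 1.9470°.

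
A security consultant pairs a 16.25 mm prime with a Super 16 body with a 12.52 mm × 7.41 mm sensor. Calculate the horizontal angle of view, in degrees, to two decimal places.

42.14°

Angle of view α = 2·arctan(w/2f) with w = 12.52 mm and f = 16.25 mm.
w/2f = 0.38523; arctan(0.38523) ≈ 21.0682°, so α ≈ 42.1364°.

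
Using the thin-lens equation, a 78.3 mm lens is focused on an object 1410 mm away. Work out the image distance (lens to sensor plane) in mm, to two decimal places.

82.90 mm

1/dᵢ = 1/f − 1/dₒ = 1/78.3 − 1/1410 = 0.0120622 mm⁻¹.
dᵢ = 1/0.0120622 ≈ 82.9038 mm.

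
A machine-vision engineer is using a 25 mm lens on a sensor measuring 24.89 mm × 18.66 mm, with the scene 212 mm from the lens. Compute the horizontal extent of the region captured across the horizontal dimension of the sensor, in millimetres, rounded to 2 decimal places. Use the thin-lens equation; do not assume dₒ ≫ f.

Similar triangles through the lens centre give W/dₒ = w/dᵢ; with 1/f = 1/dₒ + 1/dᵢ this gives W = w·(dₒ − f)/f.
W = 24.89 mm × (212 − 25) / 25 = 24.89 × 7.4800 ≈ 186.177 mm.

186.18 mm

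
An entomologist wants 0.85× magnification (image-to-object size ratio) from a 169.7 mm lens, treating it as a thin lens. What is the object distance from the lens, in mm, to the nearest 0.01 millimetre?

With m = dᵢ/dₒ and 1/f = 1/dₒ + 1/dᵢ, substituting dᵢ = m·dₒ gives 1/f = (1 + 1/m)/dₒ, hence dₒ = f·(1 + 1/m).
dₒ = 169.7 × (1 + 1/0.85) = 169.7 × 2.17647 ≈ 369.347 mm.

369.35 mm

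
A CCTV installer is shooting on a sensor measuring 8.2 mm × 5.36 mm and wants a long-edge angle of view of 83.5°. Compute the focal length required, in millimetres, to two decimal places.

From α = 2·arctan(w/2f) we get f = w / (2·tan(α/2)).
With w = 8.2 mm and α/2 = 41.75°, tan(α/2) ≈ 0.89253, so f ≈ 8.2 / 1.78507 ≈ 4.5937 mm.

4.59 mm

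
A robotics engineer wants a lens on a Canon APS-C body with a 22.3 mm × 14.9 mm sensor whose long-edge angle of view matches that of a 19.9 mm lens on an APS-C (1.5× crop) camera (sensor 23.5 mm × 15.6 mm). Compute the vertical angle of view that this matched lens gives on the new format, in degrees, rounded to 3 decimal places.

43.060°

Equal long-edge AOV ⇒ f₂ = f₁ · 22.3/23.5 = 19.9 × 0.94894 ≈ 18.8838 mm.
Vertical AOV on the new format = 2·arctan(14.9 / (2 × 18.8838)) = 2·arctan(0.39452) ≈ 43.0602°.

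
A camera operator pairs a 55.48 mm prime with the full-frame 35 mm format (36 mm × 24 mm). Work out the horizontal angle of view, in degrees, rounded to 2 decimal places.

Angle of view α = 2·arctan(w/2f) with w = 36 mm and f = 55.48 mm.
w/2f = 0.32444; arctan(0.32444) ≈ 17.9752°, so α ≈ 35.9504°.

35.95°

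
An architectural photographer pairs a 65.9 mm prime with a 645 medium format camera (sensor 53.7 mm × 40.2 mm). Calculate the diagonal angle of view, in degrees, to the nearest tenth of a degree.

Sensor diagonal = √(53.7² + 40.2²) = √4499.7300 ≈ 67.0800 mm.
Angle of view α = 2·arctan(d/2f) with d = 67.0800 mm and f = 65.9 mm.
d/2f = 0.50895; arctan(0.50895) ≈ 26.9740°, so α ≈ 53.9479°.

53.9°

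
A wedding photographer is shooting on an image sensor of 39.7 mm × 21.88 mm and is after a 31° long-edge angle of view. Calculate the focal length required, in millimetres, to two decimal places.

71.58 mm

From α = 2·arctan(w/2f) we get f = w / (2·tan(α/2)).
With w = 39.7 mm and α/2 = 15.5°, tan(α/2) ≈ 0.27732, so f ≈ 39.7 / 0.55465 ≈ 71.5768 mm.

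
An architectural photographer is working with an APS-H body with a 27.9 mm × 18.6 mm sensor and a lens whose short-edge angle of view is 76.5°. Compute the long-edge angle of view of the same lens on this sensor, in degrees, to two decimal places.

From the short-edge AOV: f = 18.6 / (2·tan(38.25°)) = 18.6 / 1.57667 ≈ 11.7970 mm.
Long-edge AOV = 2·arctan(27.9 / (2 × 11.7970)) = 2·arctan(1.18250) ≈ 99.5601°.

99.56°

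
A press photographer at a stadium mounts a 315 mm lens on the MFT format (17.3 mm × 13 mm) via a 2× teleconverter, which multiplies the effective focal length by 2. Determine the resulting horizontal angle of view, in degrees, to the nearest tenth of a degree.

Effective focal length f = 315 × 2 = 630 mm.
α = 2·arctan(17.3 / (2 × 630)) = 2·arctan(0.01373) ≈ 1.5733°.

1.6°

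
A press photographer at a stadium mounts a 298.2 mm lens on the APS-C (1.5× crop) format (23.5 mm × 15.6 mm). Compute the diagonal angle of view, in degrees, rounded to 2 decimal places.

5.42°

Sensor diagonal = √(23.5² + 15.6²) = √795.6100 ≈ 28.2066 mm.
Angle of view α = 2·arctan(d/2f) with d = 28.2066 mm and f = 298.2 mm.
d/2f = 0.04729; arctan(0.04729) ≈ 2.7078°, so α ≈ 5.4155°.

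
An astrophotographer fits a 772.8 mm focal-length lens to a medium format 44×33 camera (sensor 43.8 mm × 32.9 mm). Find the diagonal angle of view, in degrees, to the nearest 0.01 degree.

Sensor diagonal = √(43.8² + 32.9²) = √3000.8500 ≈ 54.7800 mm.
Angle of view α = 2·arctan(d/2f) with d = 54.7800 mm and f = 772.8 mm.
d/2f = 0.03544; arctan(0.03544) ≈ 2.0299°, so α ≈ 4.0597°.

4.06°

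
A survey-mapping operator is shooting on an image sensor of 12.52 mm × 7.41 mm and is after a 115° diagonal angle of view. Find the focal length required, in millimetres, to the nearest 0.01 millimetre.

4.63 mm

Sensor diagonal = √(12.52² + 7.41²) = √211.6585 ≈ 14.5485 mm.
From α = 2·arctan(d/2f) we get f = d / (2·tan(α/2)).
With d = 14.5485 mm and α/2 = 57.5°, tan(α/2) ≈ 1.56969, so f ≈ 14.5485 / 3.13937 ≈ 4.6342 mm.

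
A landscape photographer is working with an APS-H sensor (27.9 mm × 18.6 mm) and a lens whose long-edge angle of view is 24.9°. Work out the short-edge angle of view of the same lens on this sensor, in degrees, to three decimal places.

16.746°

From the long-edge AOV: f = 27.9 / (2·tan(12.45°)) = 27.9 / 0.44156 ≈ 63.1853 mm.
Short-edge AOV = 2·arctan(18.6 / (2 × 63.1853)) = 2·arctan(0.14719) ≈ 16.7461°.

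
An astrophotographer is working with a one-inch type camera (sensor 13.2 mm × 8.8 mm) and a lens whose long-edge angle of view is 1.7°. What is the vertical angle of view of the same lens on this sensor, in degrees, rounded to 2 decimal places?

1.13°

From the long-edge AOV: f = 13.2 / (2·tan(0.85°)) = 13.2 / 0.02967 ≈ 444.8522 mm.
Vertical AOV = 2·arctan(8.8 / (2 × 444.8522)) = 2·arctan(0.00989) ≈ 1.1334°.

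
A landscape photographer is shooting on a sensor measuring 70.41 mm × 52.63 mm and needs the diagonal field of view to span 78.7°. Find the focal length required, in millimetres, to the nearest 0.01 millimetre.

Sensor diagonal = √(70.41² + 52.63²) = √7727.4850 ≈ 87.9061 mm.
From α = 2·arctan(d/2f) we get f = d / (2·tan(α/2)).
With d = 87.9061 mm and α/2 = 39.35°, tan(α/2) ≈ 0.81995, so f ≈ 87.9061 / 1.63990 ≈ 53.6046 mm.

53.60 mm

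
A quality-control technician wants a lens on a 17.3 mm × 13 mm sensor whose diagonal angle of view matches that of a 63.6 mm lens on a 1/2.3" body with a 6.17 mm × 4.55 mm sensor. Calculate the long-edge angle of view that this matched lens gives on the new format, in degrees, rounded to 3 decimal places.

5.517°

Sensor diagonal = √(6.17² + 4.55²) = √58.7714 ≈ 7.6663 mm.
Sensor diagonal = √(17.3² + 13²) = √468.2900 ≈ 21.6400 mm.
Equal diagonal AOV ⇒ f₂ = f₁ · 21.6400/7.6663 = 63.6 × 2.82276 ≈ 179.5277 mm.
Long-edge AOV on the new format = 2·arctan(17.3 / (2 × 179.5277)) = 2·arctan(0.04818) ≈ 5.5170°.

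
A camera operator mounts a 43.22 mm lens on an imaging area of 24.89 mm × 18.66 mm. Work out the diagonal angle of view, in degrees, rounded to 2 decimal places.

39.59°

Sensor diagonal = √(24.89² + 18.66²) = √967.7077 ≈ 31.1080 mm.
Angle of view α = 2·arctan(d/2f) with d = 31.1080 mm and f = 43.22 mm.
d/2f = 0.35988; arctan(0.35988) ≈ 19.7928°, so α ≈ 39.5855°.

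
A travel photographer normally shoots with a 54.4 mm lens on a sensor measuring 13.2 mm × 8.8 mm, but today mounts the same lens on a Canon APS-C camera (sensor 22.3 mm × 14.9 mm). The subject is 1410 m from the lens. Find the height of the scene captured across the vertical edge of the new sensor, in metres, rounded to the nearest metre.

The focal length stays 54.4 mm; the relevant sensor dimension is now h = 14.9 mm. Object distance dₒ = 1410 m = 1.41e+06 mm.
Thin-lens field height W = h·(dₒ − f)/f = 14.9 × (1.41e+06 − 54.4)/54.4 ≈ 386179.953 mm = 386.18 m.

386 m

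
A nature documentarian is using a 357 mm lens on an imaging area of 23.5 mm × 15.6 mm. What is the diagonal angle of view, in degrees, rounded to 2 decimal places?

Sensor diagonal = √(23.5² + 15.6²) = √795.6100 ≈ 28.2066 mm.
Angle of view α = 2·arctan(d/2f) with d = 28.2066 mm and f = 357 mm.
d/2f = 0.03950; arctan(0.03950) ≈ 2.2623°, so α ≈ 4.5246°.

4.52°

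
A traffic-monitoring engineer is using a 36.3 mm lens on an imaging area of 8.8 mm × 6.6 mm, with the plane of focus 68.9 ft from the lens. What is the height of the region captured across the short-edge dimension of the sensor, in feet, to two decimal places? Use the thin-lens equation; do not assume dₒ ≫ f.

dₒ: 68.9 ft × 304.8 mm/ft = 21000.72 mm.
Similar triangles through the lens centre give W/dₒ = h/dᵢ; with 1/f = 1/dₒ + 1/dᵢ this gives W = h·(dₒ − f)/f.
W = 6.6 mm × (21000.7 − 36.3) / 36.3 = 6.6 × 577.5322 ≈ 3811.713 mm = 3811.713/304.8 ft = 12.5056 ft.

12.51 ft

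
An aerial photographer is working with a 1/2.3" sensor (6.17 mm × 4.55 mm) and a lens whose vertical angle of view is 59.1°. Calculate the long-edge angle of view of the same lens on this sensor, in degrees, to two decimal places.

From the vertical AOV: f = 4.55 / (2·tan(29.55°)) = 4.55 / 1.13385 ≈ 4.0129 mm.
Long-edge AOV = 2·arctan(6.17 / (2 × 4.0129)) = 2·arctan(0.76878) ≈ 75.1044°.

75.10°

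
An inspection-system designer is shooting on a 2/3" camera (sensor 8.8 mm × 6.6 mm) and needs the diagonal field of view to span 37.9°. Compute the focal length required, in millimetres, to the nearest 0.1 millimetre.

Sensor diagonal = √(8.8² + 6.6²) = √121.0000 ≈ 11.0000 mm.
From α = 2·arctan(d/2f) we get f = d / (2·tan(α/2)).
With d = 11.0000 mm and α/2 = 18.95°, tan(α/2) ≈ 0.34335, so f ≈ 11.0000 / 0.68670 ≈ 16.0186 mm.

16.0 mm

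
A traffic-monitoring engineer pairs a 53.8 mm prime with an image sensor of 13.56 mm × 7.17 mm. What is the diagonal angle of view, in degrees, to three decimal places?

Sensor diagonal = √(13.56² + 7.17²) = √235.2825 ≈ 15.3389 mm.
Angle of view α = 2·arctan(d/2f) with d = 15.3389 mm and f = 53.8 mm.
d/2f = 0.14256; arctan(0.14256) ≈ 8.1131°, so α ≈ 16.2263°.

16.226°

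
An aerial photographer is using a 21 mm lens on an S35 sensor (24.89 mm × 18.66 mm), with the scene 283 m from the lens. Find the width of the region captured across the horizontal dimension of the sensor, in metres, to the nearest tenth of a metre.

dₒ: 283 m = 283000 mm.
Similar triangles through the lens centre give W/dₒ = w/dᵢ; with 1/f = 1/dₒ + 1/dᵢ this gives W = w·(dₒ − f)/f.
W = 24.89 mm × (283000 − 21) / 21 = 24.89 × 13475.1905 ≈ 335397.491 mm = 335.397 m.

335.4 m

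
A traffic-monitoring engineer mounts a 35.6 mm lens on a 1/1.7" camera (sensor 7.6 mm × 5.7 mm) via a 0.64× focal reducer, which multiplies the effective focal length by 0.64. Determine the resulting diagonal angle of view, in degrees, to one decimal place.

23.6°

Effective focal length f = 35.6 × 0.64 = 22.784 mm.
Sensor diagonal = √(7.6² + 5.7²) = √90.2500 ≈ 9.5000 mm.
α = 2·arctan(9.500 / (2 × 22.784)) = 2·arctan(0.20848) ≈ 23.5526°.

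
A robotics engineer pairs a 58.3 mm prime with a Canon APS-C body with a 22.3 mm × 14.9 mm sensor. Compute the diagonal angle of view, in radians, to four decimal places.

0.4522 rad

Sensor diagonal = √(22.3² + 14.9²) = √719.3000 ≈ 26.8198 mm.
Angle of view α = 2·arctan(d/2f) with d = 26.8198 mm and f = 58.3 mm.
d/2f = 0.23002; arctan(0.23002) ≈ 0.2261 rad, so α ≈ 0.4522 rad.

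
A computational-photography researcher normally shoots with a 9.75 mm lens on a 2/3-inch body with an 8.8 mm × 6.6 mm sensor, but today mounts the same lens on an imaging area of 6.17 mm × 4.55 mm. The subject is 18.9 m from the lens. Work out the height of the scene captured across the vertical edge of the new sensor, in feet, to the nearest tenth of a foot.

28.9 ft

The focal length stays 9.75 mm; the relevant sensor dimension is now h = 4.55 mm. Object distance dₒ = 18.9 m = 18900 mm.
Thin-lens field height W = h·(dₒ − f)/f = 4.55 × (18900 − 9.75)/9.75 ≈ 8815.450 mm = 8815.450/304.8 ft = 28.9221 ft.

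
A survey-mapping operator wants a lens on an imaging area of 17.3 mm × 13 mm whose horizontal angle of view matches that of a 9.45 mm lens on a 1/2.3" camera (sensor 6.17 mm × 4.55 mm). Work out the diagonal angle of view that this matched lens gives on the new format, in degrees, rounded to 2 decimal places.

Equal horizontal AOV ⇒ f₂ = f₁ · 17.3/6.17 = 9.45 × 2.80389 ≈ 26.4968 mm.
Sensor diagonal = √(17.3² + 13²) = √468.2900 ≈ 21.6400 mm.
Diagonal AOV on the new format = 2·arctan(21.6400 / (2 × 26.4968)) = 2·arctan(0.40835) ≈ 44.4255°.

44.43°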